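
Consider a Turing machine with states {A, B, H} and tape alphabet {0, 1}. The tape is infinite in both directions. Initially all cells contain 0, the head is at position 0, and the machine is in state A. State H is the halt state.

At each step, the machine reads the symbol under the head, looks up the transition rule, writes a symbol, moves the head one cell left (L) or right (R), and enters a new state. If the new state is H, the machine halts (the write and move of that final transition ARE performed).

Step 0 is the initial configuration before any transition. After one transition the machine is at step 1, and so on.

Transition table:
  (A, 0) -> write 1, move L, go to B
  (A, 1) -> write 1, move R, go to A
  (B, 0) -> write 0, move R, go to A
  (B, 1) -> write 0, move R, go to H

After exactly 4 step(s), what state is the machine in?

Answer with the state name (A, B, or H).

Step 1: in state A at pos 0, read 0 -> (A,0)->write 1,move L,goto B. Now: state=B, head=-1, tape[-2..1]=0010 (head:  ^)
Step 2: in state B at pos -1, read 0 -> (B,0)->write 0,move R,goto A. Now: state=A, head=0, tape[-2..1]=0010 (head:   ^)
Step 3: in state A at pos 0, read 1 -> (A,1)->write 1,move R,goto A. Now: state=A, head=1, tape[-2..2]=00100 (head:    ^)
Step 4: in state A at pos 1, read 0 -> (A,0)->write 1,move L,goto B. Now: state=B, head=0, tape[-2..2]=00110 (head:   ^)

Answer: B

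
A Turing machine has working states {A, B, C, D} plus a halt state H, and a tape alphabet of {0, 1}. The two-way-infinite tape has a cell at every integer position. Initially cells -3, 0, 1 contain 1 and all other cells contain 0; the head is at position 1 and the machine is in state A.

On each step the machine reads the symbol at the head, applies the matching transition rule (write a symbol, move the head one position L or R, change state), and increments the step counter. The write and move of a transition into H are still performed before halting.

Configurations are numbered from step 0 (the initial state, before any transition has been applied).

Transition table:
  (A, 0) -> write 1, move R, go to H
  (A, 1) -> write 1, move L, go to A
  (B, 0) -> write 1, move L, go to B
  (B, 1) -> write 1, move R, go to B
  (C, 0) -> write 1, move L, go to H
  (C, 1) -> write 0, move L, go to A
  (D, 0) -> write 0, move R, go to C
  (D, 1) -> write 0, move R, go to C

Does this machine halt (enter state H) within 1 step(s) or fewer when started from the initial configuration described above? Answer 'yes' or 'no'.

Answer: no

Derivation:
Step 1: in state A at pos 1, read 1 -> (A,1)->write 1,move L,goto A. Now: state=A, head=0, tape[-4..2]=0100110 (head:     ^)
After 1 step(s): state = A (not H) -> not halted within 1 -> no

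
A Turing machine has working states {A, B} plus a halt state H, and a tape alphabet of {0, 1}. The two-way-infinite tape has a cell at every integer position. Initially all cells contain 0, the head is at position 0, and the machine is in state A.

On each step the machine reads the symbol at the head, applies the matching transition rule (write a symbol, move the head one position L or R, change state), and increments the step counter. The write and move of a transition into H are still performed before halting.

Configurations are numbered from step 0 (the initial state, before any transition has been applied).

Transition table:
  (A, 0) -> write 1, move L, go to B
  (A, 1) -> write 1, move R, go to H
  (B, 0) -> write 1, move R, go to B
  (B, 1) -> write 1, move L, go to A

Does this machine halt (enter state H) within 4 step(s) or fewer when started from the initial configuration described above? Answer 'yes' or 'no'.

Answer: yes

Derivation:
Step 1: in state A at pos 0, read 0 -> (A,0)->write 1,move L,goto B. Now: state=B, head=-1, tape[-2..1]=0010 (head:  ^)
Step 2: in state B at pos -1, read 0 -> (B,0)->write 1,move R,goto B. Now: state=B, head=0, tape[-2..1]=0110 (head:   ^)
Step 3: in state B at pos 0, read 1 -> (B,1)->write 1,move L,goto A. Now: state=A, head=-1, tape[-2..1]=0110 (head:  ^)
Step 4: in state A at pos -1, read 1 -> (A,1)->write 1,move R,goto H. Now: state=H, head=0, tape[-2..1]=0110 (head:   ^)
State H reached at step 4; 4 <= 4 -> yes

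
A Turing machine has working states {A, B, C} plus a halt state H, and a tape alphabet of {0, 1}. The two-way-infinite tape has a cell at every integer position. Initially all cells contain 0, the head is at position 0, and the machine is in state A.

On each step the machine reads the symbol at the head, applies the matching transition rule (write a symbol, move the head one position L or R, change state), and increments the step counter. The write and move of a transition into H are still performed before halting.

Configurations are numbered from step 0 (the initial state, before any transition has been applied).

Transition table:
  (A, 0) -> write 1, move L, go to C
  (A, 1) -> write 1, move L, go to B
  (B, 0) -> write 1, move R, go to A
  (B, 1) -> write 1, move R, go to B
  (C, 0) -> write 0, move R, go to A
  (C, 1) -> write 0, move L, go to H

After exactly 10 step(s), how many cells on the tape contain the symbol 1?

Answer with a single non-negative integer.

Step 1: in state A at pos 0, read 0 -> (A,0)->write 1,move L,goto C. Now: state=C, head=-1, tape[-2..1]=0010 (head:  ^)
Step 2: in state C at pos -1, read 0 -> (C,0)->write 0,move R,goto A. Now: state=A, head=0, tape[-2..1]=0010 (head:   ^)
Step 3: in state A at pos 0, read 1 -> (A,1)->write 1,move L,goto B. Now: state=B, head=-1, tape[-2..1]=0010 (head:  ^)
Step 4: in state B at pos -1, read 0 -> (B,0)->write 1,move R,goto A. Now: state=A, head=0, tape[-2..1]=0110 (head:   ^)
Step 5: in state A at pos 0, read 1 -> (A,1)->write 1,move L,goto B. Now: state=B, head=-1, tape[-2..1]=0110 (head:  ^)
Step 6: in state B at pos -1, read 1 -> (B,1)->write 1,move R,goto B. Now: state=B, head=0, tape[-2..1]=0110 (head:   ^)
Step 7: in state B at pos 0, read 1 -> (B,1)->write 1,move R,goto B. Now: state=B, head=1, tape[-2..2]=01100 (head:    ^)
Step 8: in state B at pos 1, read 0 -> (B,0)->write 1,move R,goto A. Now: state=A, head=2, tape[-2..3]=011100 (head:     ^)
Step 9: in state A at pos 2, read 0 -> (A,0)->write 1,move L,goto C. Now: state=C, head=1, tape[-2..3]=011110 (head:    ^)
Step 10: in state C at pos 1, read 1 -> (C,1)->write 0,move L,goto H. Now: state=H, head=0, tape[-2..3]=011010 (head:   ^)
Cells containing 1 after step 10: {-1, 0, 2} -> 3 cell(s)

Answer: 3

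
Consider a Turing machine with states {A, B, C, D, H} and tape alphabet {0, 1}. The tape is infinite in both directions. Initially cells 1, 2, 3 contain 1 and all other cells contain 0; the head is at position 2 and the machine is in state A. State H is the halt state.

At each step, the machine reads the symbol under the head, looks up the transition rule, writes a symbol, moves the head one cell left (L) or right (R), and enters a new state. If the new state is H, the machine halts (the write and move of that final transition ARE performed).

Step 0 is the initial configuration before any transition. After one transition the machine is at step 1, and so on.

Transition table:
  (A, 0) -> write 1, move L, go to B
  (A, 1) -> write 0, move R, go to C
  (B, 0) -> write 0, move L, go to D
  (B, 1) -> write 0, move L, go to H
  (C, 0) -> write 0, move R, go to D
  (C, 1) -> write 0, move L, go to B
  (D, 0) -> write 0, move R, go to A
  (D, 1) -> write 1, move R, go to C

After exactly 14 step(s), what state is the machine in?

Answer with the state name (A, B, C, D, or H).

Answer: C

Derivation:
Step 1: in state A at pos 2, read 1 -> (A,1)->write 0,move R,goto C. Now: state=C, head=3, tape[0..4]=01010 (head:    ^)
Step 2: in state C at pos 3, read 1 -> (C,1)->write 0,move L,goto B. Now: state=B, head=2, tape[0..4]=01000 (head:   ^)
Step 3: in state B at pos 2, read 0 -> (B,0)->write 0,move L,goto D. Now: state=D, head=1, tape[0..4]=01000 (head:  ^)
Step 4: in state D at pos 1, read 1 -> (D,1)->write 1,move R,goto C. Now: state=C, head=2, tape[0..4]=01000 (head:   ^)
Step 5: in state C at pos 2, read 0 -> (C,0)->write 0,move R,goto D. Now: state=D, head=3, tape[0..4]=01000 (head:    ^)
Step 6: in state D at pos 3, read 0 -> (D,0)->write 0,move R,goto A. Now: state=A, head=4, tape[0..5]=010000 (head:     ^)
Step 7: in state A at pos 4, read 0 -> (A,0)->write 1,move L,goto B. Now: state=B, head=3, tape[0..5]=010010 (head:    ^)
Step 8: in state B at pos 3, read 0 -> (B,0)->write 0,move L,goto D. Now: state=D, head=2, tape[0..5]=010010 (head:   ^)
Step 9: in state D at pos 2, read 0 -> (D,0)->write 0,move R,goto A. Now: state=A, head=3, tape[0..5]=010010 (head:    ^)
Step 10: in state A at pos 3, read 0 -> (A,0)->write 1,move L,goto B. Now: state=B, head=2, tape[0..5]=010110 (head:   ^)
Step 11: in state B at pos 2, read 0 -> (B,0)->write 0,move L,goto D. Now: state=D, head=1, tape[0..5]=010110 (head:  ^)
Step 12: in state D at pos 1, read 1 -> (D,1)->write 1,move R,goto C. Now: state=C, head=2, tape[0..5]=010110 (head:   ^)
Step 13: in state C at pos 2, read 0 -> (C,0)->write 0,move R,goto D. Now: state=D, head=3, tape[0..5]=010110 (head:    ^)
Step 14: in state D at pos 3, read 1 -> (D,1)->write 1,move R,goto C. Now: state=C, head=4, tape[0..5]=010110 (head:     ^)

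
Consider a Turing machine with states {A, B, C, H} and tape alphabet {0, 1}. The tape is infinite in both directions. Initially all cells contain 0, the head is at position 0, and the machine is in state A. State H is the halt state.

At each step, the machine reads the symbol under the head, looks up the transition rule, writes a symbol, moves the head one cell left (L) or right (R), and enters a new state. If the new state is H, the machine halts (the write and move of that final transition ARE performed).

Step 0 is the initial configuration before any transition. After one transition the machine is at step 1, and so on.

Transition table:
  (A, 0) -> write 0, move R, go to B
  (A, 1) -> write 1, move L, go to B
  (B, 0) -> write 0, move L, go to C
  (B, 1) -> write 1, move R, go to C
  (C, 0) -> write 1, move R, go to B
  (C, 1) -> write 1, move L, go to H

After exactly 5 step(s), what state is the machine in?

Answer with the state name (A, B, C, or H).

Answer: H

Derivation:
Step 1: in state A at pos 0, read 0 -> (A,0)->write 0,move R,goto B. Now: state=B, head=1, tape[-1..2]=0000 (head:   ^)
Step 2: in state B at pos 1, read 0 -> (B,0)->write 0,move L,goto C. Now: state=C, head=0, tape[-1..2]=0000 (head:  ^)
Step 3: in state C at pos 0, read 0 -> (C,0)->write 1,move R,goto B. Now: state=B, head=1, tape[-1..2]=0100 (head:   ^)
Step 4: in state B at pos 1, read 0 -> (B,0)->write 0,move L,goto C. Now: state=C, head=0, tape[-1..2]=0100 (head:  ^)
Step 5: in state C at pos 0, read 1 -> (C,1)->write 1,move L,goto H. Now: state=H, head=-1, tape[-2..2]=00100 (head:  ^)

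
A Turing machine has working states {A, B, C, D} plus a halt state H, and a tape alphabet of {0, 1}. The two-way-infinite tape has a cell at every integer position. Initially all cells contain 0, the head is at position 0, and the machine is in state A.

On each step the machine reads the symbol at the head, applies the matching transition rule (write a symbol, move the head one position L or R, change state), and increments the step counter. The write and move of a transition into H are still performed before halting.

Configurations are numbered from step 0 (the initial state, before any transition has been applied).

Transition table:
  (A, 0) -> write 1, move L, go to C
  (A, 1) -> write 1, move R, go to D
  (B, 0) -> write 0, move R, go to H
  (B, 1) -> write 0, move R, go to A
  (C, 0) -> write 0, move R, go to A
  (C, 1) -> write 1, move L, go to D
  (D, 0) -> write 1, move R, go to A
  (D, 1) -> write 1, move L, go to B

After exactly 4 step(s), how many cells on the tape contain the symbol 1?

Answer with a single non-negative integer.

Step 1: in state A at pos 0, read 0 -> (A,0)->write 1,move L,goto C. Now: state=C, head=-1, tape[-2..1]=0010 (head:  ^)
Step 2: in state C at pos -1, read 0 -> (C,0)->write 0,move R,goto A. Now: state=A, head=0, tape[-2..1]=0010 (head:   ^)
Step 3: in state A at pos 0, read 1 -> (A,1)->write 1,move R,goto D. Now: state=D, head=1, tape[-2..2]=00100 (head:    ^)
Step 4: in state D at pos 1, read 0 -> (D,0)->write 1,move R,goto A. Now: state=A, head=2, tape[-2..3]=001100 (head:     ^)
Cells containing 1 after step 4: {0, 1} -> 2 cell(s)

Answer: 2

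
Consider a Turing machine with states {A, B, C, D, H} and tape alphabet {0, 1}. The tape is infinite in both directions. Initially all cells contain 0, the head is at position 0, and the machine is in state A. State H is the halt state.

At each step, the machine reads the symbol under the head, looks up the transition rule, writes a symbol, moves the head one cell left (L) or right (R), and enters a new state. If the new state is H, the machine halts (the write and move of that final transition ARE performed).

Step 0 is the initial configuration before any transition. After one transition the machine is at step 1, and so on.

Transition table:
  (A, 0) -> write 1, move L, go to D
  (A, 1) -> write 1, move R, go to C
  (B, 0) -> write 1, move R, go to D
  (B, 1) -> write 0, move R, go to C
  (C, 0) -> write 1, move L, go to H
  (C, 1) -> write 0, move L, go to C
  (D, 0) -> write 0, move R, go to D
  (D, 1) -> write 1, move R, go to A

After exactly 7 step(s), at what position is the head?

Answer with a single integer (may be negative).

Answer: 1

Derivation:
Step 1: in state A at pos 0, read 0 -> (A,0)->write 1,move L,goto D. Now: state=D, head=-1, tape[-2..1]=0010 (head:  ^)
Step 2: in state D at pos -1, read 0 -> (D,0)->write 0,move R,goto D. Now: state=D, head=0, tape[-2..1]=0010 (head:   ^)
Step 3: in state D at pos 0, read 1 -> (D,1)->write 1,move R,goto A. Now: state=A, head=1, tape[-2..2]=00100 (head:    ^)
Step 4: in state A at pos 1, read 0 -> (A,0)->write 1,move L,goto D. Now: state=D, head=0, tape[-2..2]=00110 (head:   ^)
Step 5: in state D at pos 0, read 1 -> (D,1)->write 1,move R,goto A. Now: state=A, head=1, tape[-2..2]=00110 (head:    ^)
Step 6: in state A at pos 1, read 1 -> (A,1)->write 1,move R,goto C. Now: state=C, head=2, tape[-2..3]=001100 (head:     ^)
Step 7: in state C at pos 2, read 0 -> (C,0)->write 1,move L,goto H. Now: state=H, head=1, tape[-2..3]=001110 (head:    ^)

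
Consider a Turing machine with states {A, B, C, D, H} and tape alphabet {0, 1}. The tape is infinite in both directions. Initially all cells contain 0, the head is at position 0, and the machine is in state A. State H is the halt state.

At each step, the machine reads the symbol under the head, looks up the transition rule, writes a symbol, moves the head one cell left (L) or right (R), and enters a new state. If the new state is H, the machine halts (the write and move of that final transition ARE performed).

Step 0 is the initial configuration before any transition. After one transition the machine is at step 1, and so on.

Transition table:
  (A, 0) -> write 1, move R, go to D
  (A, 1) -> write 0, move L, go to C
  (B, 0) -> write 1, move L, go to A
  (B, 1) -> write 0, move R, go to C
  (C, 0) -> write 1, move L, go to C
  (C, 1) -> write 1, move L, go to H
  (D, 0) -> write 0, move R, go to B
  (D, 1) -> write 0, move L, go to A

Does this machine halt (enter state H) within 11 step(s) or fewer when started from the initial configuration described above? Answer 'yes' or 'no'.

Answer: yes

Derivation:
Step 1: in state A at pos 0, read 0 -> (A,0)->write 1,move R,goto D. Now: state=D, head=1, tape[-1..2]=0100 (head:   ^)
Step 2: in state D at pos 1, read 0 -> (D,0)->write 0,move R,goto B. Now: state=B, head=2, tape[-1..3]=01000 (head:    ^)
Step 3: in state B at pos 2, read 0 -> (B,0)->write 1,move L,goto A. Now: state=A, head=1, tape[-1..3]=01010 (head:   ^)
Step 4: in state A at pos 1, read 0 -> (A,0)->write 1,move R,goto D. Now: state=D, head=2, tape[-1..3]=01110 (head:    ^)
Step 5: in state D at pos 2, read 1 -> (D,1)->write 0,move L,goto A. Now: state=A, head=1, tape[-1..3]=01100 (head:   ^)
Step 6: in state A at pos 1, read 1 -> (A,1)->write 0,move L,goto C. Now: state=C, head=0, tape[-1..3]=01000 (head:  ^)
Step 7: in state C at pos 0, read 1 -> (C,1)->write 1,move L,goto H. Now: state=H, head=-1, tape[-2..3]=001000 (head:  ^)
State H reached at step 7; 7 <= 11 -> yes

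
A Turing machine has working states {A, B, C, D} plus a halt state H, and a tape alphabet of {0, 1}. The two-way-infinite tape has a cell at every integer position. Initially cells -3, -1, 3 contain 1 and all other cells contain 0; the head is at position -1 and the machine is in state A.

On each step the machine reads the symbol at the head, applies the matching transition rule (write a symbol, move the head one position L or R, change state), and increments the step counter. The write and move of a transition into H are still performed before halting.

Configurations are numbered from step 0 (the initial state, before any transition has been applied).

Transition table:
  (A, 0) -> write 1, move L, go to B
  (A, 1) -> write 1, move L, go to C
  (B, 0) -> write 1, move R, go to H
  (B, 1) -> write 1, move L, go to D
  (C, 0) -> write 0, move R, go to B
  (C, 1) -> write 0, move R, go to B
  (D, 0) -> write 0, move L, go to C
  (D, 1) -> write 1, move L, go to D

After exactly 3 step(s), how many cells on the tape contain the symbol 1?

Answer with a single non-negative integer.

Step 1: in state A at pos -1, read 1 -> (A,1)->write 1,move L,goto C. Now: state=C, head=-2, tape[-4..4]=010100010 (head:   ^)
Step 2: in state C at pos -2, read 0 -> (C,0)->write 0,move R,goto B. Now: state=B, head=-1, tape[-4..4]=010100010 (head:    ^)
Step 3: in state B at pos -1, read 1 -> (B,1)->write 1,move L,goto D. Now: state=D, head=-2, tape[-4..4]=010100010 (head:   ^)
Cells containing 1 after step 3: {-3, -1, 3} -> 3 cell(s)

Answer: 3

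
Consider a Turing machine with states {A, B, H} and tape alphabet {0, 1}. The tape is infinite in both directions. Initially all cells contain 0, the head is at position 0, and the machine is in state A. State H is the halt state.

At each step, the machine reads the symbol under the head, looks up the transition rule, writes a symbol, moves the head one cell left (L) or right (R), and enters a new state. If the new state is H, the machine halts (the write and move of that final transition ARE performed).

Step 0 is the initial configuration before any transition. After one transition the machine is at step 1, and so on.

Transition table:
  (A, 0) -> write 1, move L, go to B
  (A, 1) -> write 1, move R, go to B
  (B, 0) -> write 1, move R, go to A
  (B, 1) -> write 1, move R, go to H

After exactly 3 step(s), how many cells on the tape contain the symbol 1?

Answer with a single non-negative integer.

Step 1: in state A at pos 0, read 0 -> (A,0)->write 1,move L,goto B. Now: state=B, head=-1, tape[-2..1]=0010 (head:  ^)
Step 2: in state B at pos -1, read 0 -> (B,0)->write 1,move R,goto A. Now: state=A, head=0, tape[-2..1]=0110 (head:   ^)
Step 3: in state A at pos 0, read 1 -> (A,1)->write 1,move R,goto B. Now: state=B, head=1, tape[-2..2]=01100 (head:    ^)
Cells containing 1 after step 3: {-1, 0} -> 2 cell(s)

Answer: 2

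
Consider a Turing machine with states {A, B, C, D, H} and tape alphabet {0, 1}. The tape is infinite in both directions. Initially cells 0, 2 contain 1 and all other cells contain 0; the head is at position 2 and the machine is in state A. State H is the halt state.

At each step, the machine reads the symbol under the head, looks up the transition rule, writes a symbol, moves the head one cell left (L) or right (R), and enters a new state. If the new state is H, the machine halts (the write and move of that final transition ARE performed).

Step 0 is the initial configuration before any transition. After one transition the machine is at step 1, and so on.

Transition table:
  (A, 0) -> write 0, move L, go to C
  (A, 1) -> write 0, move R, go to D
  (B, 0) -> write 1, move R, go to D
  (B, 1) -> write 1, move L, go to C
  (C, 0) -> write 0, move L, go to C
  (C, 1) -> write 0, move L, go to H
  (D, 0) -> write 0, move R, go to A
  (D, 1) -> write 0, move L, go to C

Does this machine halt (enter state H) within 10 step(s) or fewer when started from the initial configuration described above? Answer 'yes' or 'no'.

Answer: yes

Derivation:
Step 1: in state A at pos 2, read 1 -> (A,1)->write 0,move R,goto D. Now: state=D, head=3, tape[-1..4]=010000 (head:     ^)
Step 2: in state D at pos 3, read 0 -> (D,0)->write 0,move R,goto A. Now: state=A, head=4, tape[-1..5]=0100000 (head:      ^)
Step 3: in state A at pos 4, read 0 -> (A,0)->write 0,move L,goto C. Now: state=C, head=3, tape[-1..5]=0100000 (head:     ^)
Step 4: in state C at pos 3, read 0 -> (C,0)->write 0,move L,goto C. Now: state=C, head=2, tape[-1..5]=0100000 (head:    ^)
Step 5: in state C at pos 2, read 0 -> (C,0)->write 0,move L,goto C. Now: state=C, head=1, tape[-1..5]=0100000 (head:   ^)
Step 6: in state C at pos 1, read 0 -> (C,0)->write 0,move L,goto C. Now: state=C, head=0, tape[-1..5]=0100000 (head:  ^)
Step 7: in state C at pos 0, read 1 -> (C,1)->write 0,move L,goto H. Now: state=H, head=-1, tape[-2..5]=00000000 (head:  ^)
State H reached at step 7; 7 <= 10 -> yes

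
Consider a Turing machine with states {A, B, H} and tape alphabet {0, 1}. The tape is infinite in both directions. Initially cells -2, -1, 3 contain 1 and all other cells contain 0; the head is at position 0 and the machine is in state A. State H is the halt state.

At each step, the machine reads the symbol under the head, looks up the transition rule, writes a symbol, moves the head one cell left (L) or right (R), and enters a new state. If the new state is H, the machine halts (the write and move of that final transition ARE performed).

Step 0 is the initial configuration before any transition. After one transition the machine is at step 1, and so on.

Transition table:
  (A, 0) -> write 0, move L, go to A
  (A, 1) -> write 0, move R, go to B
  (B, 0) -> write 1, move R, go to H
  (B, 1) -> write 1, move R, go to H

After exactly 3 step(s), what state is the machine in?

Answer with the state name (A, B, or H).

Answer: H

Derivation:
Step 1: in state A at pos 0, read 0 -> (A,0)->write 0,move L,goto A. Now: state=A, head=-1, tape[-3..4]=01100010 (head:   ^)
Step 2: in state A at pos -1, read 1 -> (A,1)->write 0,move R,goto B. Now: state=B, head=0, tape[-3..4]=01000010 (head:    ^)
Step 3: in state B at pos 0, read 0 -> (B,0)->write 1,move R,goto H. Now: state=H, head=1, tape[-3..4]=01010010 (head:     ^)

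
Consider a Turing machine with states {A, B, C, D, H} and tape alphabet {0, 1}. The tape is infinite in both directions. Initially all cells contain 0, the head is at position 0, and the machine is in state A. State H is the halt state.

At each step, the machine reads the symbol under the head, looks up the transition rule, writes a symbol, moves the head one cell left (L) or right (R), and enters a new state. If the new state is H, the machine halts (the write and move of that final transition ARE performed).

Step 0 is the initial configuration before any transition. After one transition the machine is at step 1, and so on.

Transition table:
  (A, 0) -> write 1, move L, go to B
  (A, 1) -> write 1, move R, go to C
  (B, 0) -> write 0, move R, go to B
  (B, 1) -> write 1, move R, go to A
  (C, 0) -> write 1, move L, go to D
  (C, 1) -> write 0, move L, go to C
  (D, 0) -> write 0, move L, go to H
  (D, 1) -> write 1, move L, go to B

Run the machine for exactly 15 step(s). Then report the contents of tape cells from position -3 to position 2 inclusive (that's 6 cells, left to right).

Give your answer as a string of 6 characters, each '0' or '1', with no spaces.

Answer: 001000

Derivation:
Step 1: in state A at pos 0, read 0 -> (A,0)->write 1,move L,goto B. Now: state=B, head=-1, tape[-2..1]=0010 (head:  ^)
Step 2: in state B at pos -1, read 0 -> (B,0)->write 0,move R,goto B. Now: state=B, head=0, tape[-2..1]=0010 (head:   ^)
Step 3: in state B at pos 0, read 1 -> (B,1)->write 1,move R,goto A. Now: state=A, head=1, tape[-2..2]=00100 (head:    ^)
Step 4: in state A at pos 1, read 0 -> (A,0)->write 1,move L,goto B. Now: state=B, head=0, tape[-2..2]=00110 (head:   ^)
Step 5: in state B at pos 0, read 1 -> (B,1)->write 1,move R,goto A. Now: state=A, head=1, tape[-2..2]=00110 (head:    ^)
Step 6: in state A at pos 1, read 1 -> (A,1)->write 1,move R,goto C. Now: state=C, head=2, tape[-2..3]=001100 (head:     ^)
Step 7: in state C at pos 2, read 0 -> (C,0)->write 1,move L,goto D. Now: state=D, head=1, tape[-2..3]=001110 (head:    ^)
Step 8: in state D at pos 1, read 1 -> (D,1)->write 1,move L,goto B. Now: state=B, head=0, tape[-2..3]=001110 (head:   ^)
Step 9: in state B at pos 0, read 1 -> (B,1)->write 1,move R,goto A. Now: state=A, head=1, tape[-2..3]=001110 (head:    ^)
Step 10: in state A at pos 1, read 1 -> (A,1)->write 1,move R,goto C. Now: state=C, head=2, tape[-2..3]=001110 (head:     ^)
Step 11: in state C at pos 2, read 1 -> (C,1)->write 0,move L,goto C. Now: state=C, head=1, tape[-2..3]=001100 (head:    ^)
Step 12: in state C at pos 1, read 1 -> (C,1)->write 0,move L,goto C. Now: state=C, head=0, tape[-2..3]=001000 (head:   ^)
Step 13: in state C at pos 0, read 1 -> (C,1)->write 0,move L,goto C. Now: state=C, head=-1, tape[-2..3]=000000 (head:  ^)
Step 14: in state C at pos -1, read 0 -> (C,0)->write 1,move L,goto D. Now: state=D, head=-2, tape[-3..3]=0010000 (head:  ^)
Step 15: in state D at pos -2, read 0 -> (D,0)->write 0,move L,goto H. Now: state=H, head=-3, tape[-4..3]=00010000 (head:  ^)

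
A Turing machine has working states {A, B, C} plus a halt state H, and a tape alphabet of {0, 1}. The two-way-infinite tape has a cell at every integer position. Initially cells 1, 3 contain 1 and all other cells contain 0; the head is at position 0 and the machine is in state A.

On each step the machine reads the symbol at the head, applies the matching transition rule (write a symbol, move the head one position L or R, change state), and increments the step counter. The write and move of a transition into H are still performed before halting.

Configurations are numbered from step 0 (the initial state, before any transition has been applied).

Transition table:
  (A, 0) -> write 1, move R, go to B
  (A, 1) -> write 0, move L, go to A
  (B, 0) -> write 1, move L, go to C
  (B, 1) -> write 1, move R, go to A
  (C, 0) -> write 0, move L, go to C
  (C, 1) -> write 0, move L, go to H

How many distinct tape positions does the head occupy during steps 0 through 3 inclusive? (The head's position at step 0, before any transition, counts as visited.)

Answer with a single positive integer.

Step 1: in state A at pos 0, read 0 -> (A,0)->write 1,move R,goto B. Now: state=B, head=1, tape[-1..4]=011010 (head:   ^)
Step 2: in state B at pos 1, read 1 -> (B,1)->write 1,move R,goto A. Now: state=A, head=2, tape[-1..4]=011010 (head:    ^)
Step 3: in state A at pos 2, read 0 -> (A,0)->write 1,move R,goto B. Now: state=B, head=3, tape[-1..4]=011110 (head:     ^)
Head positions at steps 0..3: starting at 0, distinct positions visited = {0, 1, 2, 3} -> 4 position(s)

Answer: 4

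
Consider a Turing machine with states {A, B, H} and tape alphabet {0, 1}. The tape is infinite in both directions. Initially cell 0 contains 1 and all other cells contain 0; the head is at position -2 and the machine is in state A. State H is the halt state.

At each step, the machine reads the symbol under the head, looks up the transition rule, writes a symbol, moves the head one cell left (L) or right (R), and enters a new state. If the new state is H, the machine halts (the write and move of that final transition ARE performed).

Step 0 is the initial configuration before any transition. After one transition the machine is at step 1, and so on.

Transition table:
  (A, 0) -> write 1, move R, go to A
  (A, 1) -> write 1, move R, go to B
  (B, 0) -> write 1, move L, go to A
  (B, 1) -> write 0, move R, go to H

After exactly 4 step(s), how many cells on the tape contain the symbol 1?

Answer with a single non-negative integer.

Step 1: in state A at pos -2, read 0 -> (A,0)->write 1,move R,goto A. Now: state=A, head=-1, tape[-3..1]=01010 (head:   ^)
Step 2: in state A at pos -1, read 0 -> (A,0)->write 1,move R,goto A. Now: state=A, head=0, tape[-3..1]=01110 (head:    ^)
Step 3: in state A at pos 0, read 1 -> (A,1)->write 1,move R,goto B. Now: state=B, head=1, tape[-3..2]=011100 (head:     ^)
Step 4: in state B at pos 1, read 0 -> (B,0)->write 1,move L,goto A. Now: state=A, head=0, tape[-3..2]=011110 (head:    ^)
Cells containing 1 after step 4: {-2, -1, 0, 1} -> 4 cell(s)

Answer: 4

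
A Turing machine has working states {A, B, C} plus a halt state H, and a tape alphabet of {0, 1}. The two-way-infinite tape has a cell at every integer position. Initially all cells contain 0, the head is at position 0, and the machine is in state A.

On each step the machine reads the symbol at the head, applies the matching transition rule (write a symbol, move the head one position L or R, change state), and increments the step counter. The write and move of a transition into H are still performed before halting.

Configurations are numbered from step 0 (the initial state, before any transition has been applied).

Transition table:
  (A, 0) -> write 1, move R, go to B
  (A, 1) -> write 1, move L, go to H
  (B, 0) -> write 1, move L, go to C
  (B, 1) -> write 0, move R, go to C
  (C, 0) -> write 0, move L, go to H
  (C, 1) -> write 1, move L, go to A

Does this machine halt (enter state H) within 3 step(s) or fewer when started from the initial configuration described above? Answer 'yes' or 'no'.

Answer: no

Derivation:
Step 1: in state A at pos 0, read 0 -> (A,0)->write 1,move R,goto B. Now: state=B, head=1, tape[-1..2]=0100 (head:   ^)
Step 2: in state B at pos 1, read 0 -> (B,0)->write 1,move L,goto C. Now: state=C, head=0, tape[-1..2]=0110 (head:  ^)
Step 3: in state C at pos 0, read 1 -> (C,1)->write 1,move L,goto A. Now: state=A, head=-1, tape[-2..2]=00110 (head:  ^)
After 3 step(s): state = A (not H) -> not halted within 3 -> no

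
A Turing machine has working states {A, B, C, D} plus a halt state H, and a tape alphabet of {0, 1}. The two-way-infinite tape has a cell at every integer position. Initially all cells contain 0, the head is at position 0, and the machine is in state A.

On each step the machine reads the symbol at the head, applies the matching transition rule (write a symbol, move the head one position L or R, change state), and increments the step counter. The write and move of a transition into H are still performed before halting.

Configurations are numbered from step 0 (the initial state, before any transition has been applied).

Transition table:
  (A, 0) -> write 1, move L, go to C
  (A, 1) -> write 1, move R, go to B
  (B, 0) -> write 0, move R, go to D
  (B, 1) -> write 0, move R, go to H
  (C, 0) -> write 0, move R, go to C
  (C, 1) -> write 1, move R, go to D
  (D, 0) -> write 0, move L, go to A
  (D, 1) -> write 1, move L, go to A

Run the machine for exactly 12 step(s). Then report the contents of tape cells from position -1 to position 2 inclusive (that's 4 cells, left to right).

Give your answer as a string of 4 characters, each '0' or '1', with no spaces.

Answer: 0100

Derivation:
Step 1: in state A at pos 0, read 0 -> (A,0)->write 1,move L,goto C. Now: state=C, head=-1, tape[-2..1]=0010 (head:  ^)
Step 2: in state C at pos -1, read 0 -> (C,0)->write 0,move R,goto C. Now: state=C, head=0, tape[-2..1]=0010 (head:   ^)
Step 3: in state C at pos 0, read 1 -> (C,1)->write 1,move R,goto D. Now: state=D, head=1, tape[-2..2]=00100 (head:    ^)
Step 4: in state D at pos 1, read 0 -> (D,0)->write 0,move L,goto A. Now: state=A, head=0, tape[-2..2]=00100 (head:   ^)
Step 5: in state A at pos 0, read 1 -> (A,1)->write 1,move R,goto B. Now: state=B, head=1, tape[-2..2]=00100 (head:    ^)
Step 6: in state B at pos 1, read 0 -> (B,0)->write 0,move R,goto D. Now: state=D, head=2, tape[-2..3]=001000 (head:     ^)
Step 7: in state D at pos 2, read 0 -> (D,0)->write 0,move L,goto A. Now: state=A, head=1, tape[-2..3]=001000 (head:    ^)
Step 8: in state A at pos 1, read 0 -> (A,0)->write 1,move L,goto C. Now: state=C, head=0, tape[-2..3]=001100 (head:   ^)
Step 9: in state C at pos 0, read 1 -> (C,1)->write 1,move R,goto D. Now: state=D, head=1, tape[-2..3]=001100 (head:    ^)
Step 10: in state D at pos 1, read 1 -> (D,1)->write 1,move L,goto A. Now: state=A, head=0, tape[-2..3]=001100 (head:   ^)
Step 11: in state A at pos 0, read 1 -> (A,1)->write 1,move R,goto B. Now: state=B, head=1, tape[-2..3]=001100 (head:    ^)
Step 12: in state B at pos 1, read 1 -> (B,1)->write 0,move R,goto H. Now: state=H, head=2, tape[-2..3]=001000 (head:     ^)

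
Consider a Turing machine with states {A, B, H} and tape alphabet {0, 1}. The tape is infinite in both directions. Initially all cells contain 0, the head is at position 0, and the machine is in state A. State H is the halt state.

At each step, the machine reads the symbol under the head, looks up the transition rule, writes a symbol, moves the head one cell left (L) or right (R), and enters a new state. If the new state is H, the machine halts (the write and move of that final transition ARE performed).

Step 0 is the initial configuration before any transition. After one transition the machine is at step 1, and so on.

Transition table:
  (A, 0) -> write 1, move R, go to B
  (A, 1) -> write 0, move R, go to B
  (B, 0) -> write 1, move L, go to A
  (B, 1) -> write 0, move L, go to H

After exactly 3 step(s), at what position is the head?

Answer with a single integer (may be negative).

Step 1: in state A at pos 0, read 0 -> (A,0)->write 1,move R,goto B. Now: state=B, head=1, tape[-1..2]=0100 (head:   ^)
Step 2: in state B at pos 1, read 0 -> (B,0)->write 1,move L,goto A. Now: state=A, head=0, tape[-1..2]=0110 (head:  ^)
Step 3: in state A at pos 0, read 1 -> (A,1)->write 0,move R,goto B. Now: state=B, head=1, tape[-1..2]=0010 (head:   ^)

Answer: 1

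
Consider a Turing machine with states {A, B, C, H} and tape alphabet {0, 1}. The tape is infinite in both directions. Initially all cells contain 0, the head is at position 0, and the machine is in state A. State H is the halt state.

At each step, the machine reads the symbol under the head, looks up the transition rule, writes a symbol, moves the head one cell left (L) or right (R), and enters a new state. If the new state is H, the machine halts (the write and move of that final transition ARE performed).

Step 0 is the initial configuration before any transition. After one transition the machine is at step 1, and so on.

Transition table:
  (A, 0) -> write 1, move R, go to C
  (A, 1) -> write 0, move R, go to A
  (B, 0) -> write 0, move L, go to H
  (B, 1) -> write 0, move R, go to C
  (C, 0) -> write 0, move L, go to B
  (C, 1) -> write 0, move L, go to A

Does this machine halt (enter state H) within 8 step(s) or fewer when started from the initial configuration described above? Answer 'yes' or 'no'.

Answer: yes

Derivation:
Step 1: in state A at pos 0, read 0 -> (A,0)->write 1,move R,goto C. Now: state=C, head=1, tape[-1..2]=0100 (head:   ^)
Step 2: in state C at pos 1, read 0 -> (C,0)->write 0,move L,goto B. Now: state=B, head=0, tape[-1..2]=0100 (head:  ^)
Step 3: in state B at pos 0, read 1 -> (B,1)->write 0,move R,goto C. Now: state=C, head=1, tape[-1..2]=0000 (head:   ^)
Step 4: in state C at pos 1, read 0 -> (C,0)->write 0,move L,goto B. Now: state=B, head=0, tape[-1..2]=0000 (head:  ^)
Step 5: in state B at pos 0, read 0 -> (B,0)->write 0,move L,goto H. Now: state=H, head=-1, tape[-2..2]=00000 (head:  ^)
State H reached at step 5; 5 <= 8 -> yes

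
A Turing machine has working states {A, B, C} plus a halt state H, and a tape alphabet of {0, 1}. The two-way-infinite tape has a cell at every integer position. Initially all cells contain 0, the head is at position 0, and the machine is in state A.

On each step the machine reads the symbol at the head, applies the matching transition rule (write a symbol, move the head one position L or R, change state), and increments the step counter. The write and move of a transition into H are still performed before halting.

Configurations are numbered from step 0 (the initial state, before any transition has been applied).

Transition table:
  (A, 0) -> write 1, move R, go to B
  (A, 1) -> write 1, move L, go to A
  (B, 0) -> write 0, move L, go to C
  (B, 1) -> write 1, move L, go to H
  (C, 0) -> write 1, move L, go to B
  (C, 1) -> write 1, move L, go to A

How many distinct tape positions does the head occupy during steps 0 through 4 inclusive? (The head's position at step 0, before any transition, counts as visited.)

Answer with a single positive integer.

Step 1: in state A at pos 0, read 0 -> (A,0)->write 1,move R,goto B. Now: state=B, head=1, tape[-1..2]=0100 (head:   ^)
Step 2: in state B at pos 1, read 0 -> (B,0)->write 0,move L,goto C. Now: state=C, head=0, tape[-1..2]=0100 (head:  ^)
Step 3: in state C at pos 0, read 1 -> (C,1)->write 1,move L,goto A. Now: state=A, head=-1, tape[-2..2]=00100 (head:  ^)
Step 4: in state A at pos -1, read 0 -> (A,0)->write 1,move R,goto B. Now: state=B, head=0, tape[-2..2]=01100 (head:   ^)
Head positions at steps 0..4: starting at 0, distinct positions visited = {-1, 0, 1} -> 3 position(s)

Answer: 3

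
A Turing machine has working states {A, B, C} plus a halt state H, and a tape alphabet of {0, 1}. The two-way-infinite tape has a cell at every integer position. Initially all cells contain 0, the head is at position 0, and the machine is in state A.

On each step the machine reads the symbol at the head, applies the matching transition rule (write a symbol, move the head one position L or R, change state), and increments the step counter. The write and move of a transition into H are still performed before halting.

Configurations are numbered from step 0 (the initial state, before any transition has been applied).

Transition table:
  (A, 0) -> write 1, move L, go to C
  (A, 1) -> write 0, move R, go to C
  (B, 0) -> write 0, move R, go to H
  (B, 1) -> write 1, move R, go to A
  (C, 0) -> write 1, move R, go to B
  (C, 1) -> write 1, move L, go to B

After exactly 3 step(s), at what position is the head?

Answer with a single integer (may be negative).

Answer: 1

Derivation:
Step 1: in state A at pos 0, read 0 -> (A,0)->write 1,move L,goto C. Now: state=C, head=-1, tape[-2..1]=0010 (head:  ^)
Step 2: in state C at pos -1, read 0 -> (C,0)->write 1,move R,goto B. Now: state=B, head=0, tape[-2..1]=0110 (head:   ^)
Step 3: in state B at pos 0, read 1 -> (B,1)->write 1,move R,goto A. Now: state=A, head=1, tape[-2..2]=01100 (head:    ^)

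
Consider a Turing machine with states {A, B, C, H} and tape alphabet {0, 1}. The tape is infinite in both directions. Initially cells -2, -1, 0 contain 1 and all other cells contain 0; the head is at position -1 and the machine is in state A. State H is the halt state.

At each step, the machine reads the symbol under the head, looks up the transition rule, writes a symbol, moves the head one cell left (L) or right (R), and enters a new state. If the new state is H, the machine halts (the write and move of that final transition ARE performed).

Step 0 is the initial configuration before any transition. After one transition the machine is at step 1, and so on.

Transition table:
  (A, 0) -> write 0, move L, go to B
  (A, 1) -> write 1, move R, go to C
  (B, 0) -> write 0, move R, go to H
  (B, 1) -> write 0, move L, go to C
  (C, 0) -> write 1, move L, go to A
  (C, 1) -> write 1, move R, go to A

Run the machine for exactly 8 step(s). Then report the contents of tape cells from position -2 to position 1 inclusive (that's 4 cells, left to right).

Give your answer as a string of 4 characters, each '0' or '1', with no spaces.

Answer: 1000

Derivation:
Step 1: in state A at pos -1, read 1 -> (A,1)->write 1,move R,goto C. Now: state=C, head=0, tape[-3..1]=01110 (head:    ^)
Step 2: in state C at pos 0, read 1 -> (C,1)->write 1,move R,goto A. Now: state=A, head=1, tape[-3..2]=011100 (head:     ^)
Step 3: in state A at pos 1, read 0 -> (A,0)->write 0,move L,goto B. Now: state=B, head=0, tape[-3..2]=011100 (head:    ^)
Step 4: in state B at pos 0, read 1 -> (B,1)->write 0,move L,goto C. Now: state=C, head=-1, tape[-3..2]=011000 (head:   ^)
Step 5: in state C at pos -1, read 1 -> (C,1)->write 1,move R,goto A. Now: state=A, head=0, tape[-3..2]=011000 (head:    ^)
Step 6: in state A at pos 0, read 0 -> (A,0)->write 0,move L,goto B. Now: state=B, head=-1, tape[-3..2]=011000 (head:   ^)
Step 7: in state B at pos -1, read 1 -> (B,1)->write 0,move L,goto C. Now: state=C, head=-2, tape[-3..2]=010000 (head:  ^)
Step 8: in state C at pos -2, read 1 -> (C,1)->write 1,move R,goto A. Now: state=A, head=-1, tape[-3..2]=010000 (head:   ^)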